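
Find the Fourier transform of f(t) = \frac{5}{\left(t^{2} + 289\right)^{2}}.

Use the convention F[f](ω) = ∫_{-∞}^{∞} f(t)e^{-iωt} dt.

F(ω) = \frac{5 \pi \left(17 \left|{\omega}\right| + 1\right) e^{- 17 \left|{\omega}\right|}}{9826}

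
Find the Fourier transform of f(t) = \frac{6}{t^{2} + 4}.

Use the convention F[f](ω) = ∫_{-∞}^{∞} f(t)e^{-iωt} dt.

F(ω) = 3 \pi e^{- 2 \left|{\omega}\right|}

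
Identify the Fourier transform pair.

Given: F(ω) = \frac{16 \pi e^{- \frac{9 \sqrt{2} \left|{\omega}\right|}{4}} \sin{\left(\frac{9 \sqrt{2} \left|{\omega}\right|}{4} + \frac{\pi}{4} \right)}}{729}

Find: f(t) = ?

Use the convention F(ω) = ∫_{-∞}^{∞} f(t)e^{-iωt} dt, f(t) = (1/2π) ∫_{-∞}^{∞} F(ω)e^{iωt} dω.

f(t) = \frac{2}{t^{4} + \frac{6561}{16}}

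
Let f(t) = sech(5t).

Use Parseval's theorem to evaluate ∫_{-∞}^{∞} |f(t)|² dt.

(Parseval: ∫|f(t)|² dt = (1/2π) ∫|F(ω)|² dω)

∫|f(t)|² dt = \frac{2}{5}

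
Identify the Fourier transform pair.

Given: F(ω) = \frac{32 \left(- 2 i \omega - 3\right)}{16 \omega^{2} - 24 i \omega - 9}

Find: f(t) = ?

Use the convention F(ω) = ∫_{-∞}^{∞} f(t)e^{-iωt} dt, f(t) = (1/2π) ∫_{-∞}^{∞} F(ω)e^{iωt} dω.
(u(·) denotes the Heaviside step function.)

f(t) = 4 \left(\frac{3 t}{4} + 1\right) e^{- \frac{3 t}{4}} u\left(t\right)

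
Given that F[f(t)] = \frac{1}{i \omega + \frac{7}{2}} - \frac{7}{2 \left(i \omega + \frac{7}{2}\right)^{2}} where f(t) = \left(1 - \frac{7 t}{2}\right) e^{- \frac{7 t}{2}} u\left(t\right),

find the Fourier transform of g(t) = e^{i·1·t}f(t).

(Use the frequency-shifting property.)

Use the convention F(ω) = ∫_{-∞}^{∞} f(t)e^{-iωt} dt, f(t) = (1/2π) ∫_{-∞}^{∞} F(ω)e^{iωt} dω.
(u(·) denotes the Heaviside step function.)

F[g](ω) = \frac{4 i \left(1 - \omega\right)}{4 \omega^{2} - 4 \omega \left(2 + 7 i\right) - 45 + 28 i}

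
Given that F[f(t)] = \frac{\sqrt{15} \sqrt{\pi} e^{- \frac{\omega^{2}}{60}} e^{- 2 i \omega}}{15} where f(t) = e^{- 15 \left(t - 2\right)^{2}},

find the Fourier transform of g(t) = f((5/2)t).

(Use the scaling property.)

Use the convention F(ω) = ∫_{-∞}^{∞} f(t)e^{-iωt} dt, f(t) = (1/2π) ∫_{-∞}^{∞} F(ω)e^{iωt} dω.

F[g](ω) = \frac{2 \sqrt{15} \sqrt{\pi} e^{- \frac{\omega \left(\omega + 300 i\right)}{375}}}{75}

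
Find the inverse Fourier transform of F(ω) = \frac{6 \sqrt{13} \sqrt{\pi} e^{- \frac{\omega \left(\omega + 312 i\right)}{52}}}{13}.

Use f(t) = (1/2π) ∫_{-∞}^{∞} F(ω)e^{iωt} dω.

f(t) = 6 e^{- 13 \left(t - 6\right)^{2}}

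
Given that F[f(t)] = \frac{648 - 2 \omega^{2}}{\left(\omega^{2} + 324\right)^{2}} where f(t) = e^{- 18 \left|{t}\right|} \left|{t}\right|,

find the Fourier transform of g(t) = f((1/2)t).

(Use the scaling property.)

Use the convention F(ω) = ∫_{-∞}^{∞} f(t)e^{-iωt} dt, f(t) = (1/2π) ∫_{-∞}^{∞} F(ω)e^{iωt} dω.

F[g](ω) = \frac{81 - \omega^{2}}{\left(\omega^{2} + 81\right)^{2}}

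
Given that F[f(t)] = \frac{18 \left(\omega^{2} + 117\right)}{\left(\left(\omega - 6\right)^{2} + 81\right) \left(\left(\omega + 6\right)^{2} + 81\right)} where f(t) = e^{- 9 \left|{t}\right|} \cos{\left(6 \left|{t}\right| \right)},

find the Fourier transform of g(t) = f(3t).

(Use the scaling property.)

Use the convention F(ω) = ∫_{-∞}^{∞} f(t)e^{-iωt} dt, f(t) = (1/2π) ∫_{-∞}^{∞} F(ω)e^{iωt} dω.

F[g](ω) = \frac{54 \left(\omega^{2} + 1053\right)}{\omega^{4} + 810 \omega^{2} + 1108809}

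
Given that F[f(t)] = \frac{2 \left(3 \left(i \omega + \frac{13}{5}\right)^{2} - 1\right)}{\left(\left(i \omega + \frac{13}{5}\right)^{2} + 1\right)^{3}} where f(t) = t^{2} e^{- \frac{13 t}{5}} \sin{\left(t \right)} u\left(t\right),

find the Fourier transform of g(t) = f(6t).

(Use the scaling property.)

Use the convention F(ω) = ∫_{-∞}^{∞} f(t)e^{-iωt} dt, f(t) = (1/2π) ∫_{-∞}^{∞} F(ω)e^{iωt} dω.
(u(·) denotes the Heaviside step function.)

F[g](ω) = \frac{810000 \left(\left(5 i \omega + 78\right)^{2} - 300\right)}{\left(\left(5 i \omega + 78\right)^{2} + 900\right)^{3}}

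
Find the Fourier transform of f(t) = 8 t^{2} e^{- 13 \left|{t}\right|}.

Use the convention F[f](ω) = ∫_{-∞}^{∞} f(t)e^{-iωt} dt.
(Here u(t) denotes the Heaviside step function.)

F(ω) = \frac{416 \left(169 - 3 \omega^{2}\right)}{\left(\omega^{2} + 169\right)^{3}}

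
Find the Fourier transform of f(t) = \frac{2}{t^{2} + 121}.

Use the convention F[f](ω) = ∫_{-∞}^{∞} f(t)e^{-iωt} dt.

F(ω) = \frac{2 \pi e^{- 11 \left|{\omega}\right|}}{11}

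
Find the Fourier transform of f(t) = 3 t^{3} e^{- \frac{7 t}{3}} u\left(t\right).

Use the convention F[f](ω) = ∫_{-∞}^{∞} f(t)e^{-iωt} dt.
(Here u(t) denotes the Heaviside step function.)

F(ω) = \frac{1458}{\left(3 i \omega + 7\right)^{4}}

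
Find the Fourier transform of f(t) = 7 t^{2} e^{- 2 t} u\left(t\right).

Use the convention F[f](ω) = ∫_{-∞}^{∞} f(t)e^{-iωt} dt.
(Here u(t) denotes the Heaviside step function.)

F(ω) = \frac{14}{\left(i \omega + 2\right)^{3}}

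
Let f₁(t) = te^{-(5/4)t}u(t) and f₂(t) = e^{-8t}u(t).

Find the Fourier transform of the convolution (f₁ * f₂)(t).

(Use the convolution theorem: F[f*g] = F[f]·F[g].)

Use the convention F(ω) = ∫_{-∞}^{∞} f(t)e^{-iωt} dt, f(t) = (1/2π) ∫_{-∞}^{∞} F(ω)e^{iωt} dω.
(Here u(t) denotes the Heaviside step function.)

F[f₁*f₂](ω) = \frac{16}{\left(i \omega + 8\right) \left(4 i \omega + 5\right)^{2}}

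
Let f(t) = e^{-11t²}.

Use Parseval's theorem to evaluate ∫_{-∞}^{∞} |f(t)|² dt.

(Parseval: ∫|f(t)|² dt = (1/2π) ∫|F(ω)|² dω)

∫|f(t)|² dt = \frac{\sqrt{22} \sqrt{\pi}}{22}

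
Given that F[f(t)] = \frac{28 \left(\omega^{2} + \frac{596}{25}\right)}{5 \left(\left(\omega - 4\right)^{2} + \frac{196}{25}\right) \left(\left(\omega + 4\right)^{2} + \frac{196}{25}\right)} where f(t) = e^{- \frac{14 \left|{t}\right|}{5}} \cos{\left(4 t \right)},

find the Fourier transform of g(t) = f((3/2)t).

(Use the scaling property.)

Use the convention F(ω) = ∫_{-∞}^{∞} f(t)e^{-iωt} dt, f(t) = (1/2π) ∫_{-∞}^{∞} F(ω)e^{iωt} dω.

F[g](ω) = \frac{210 \left(25 \omega^{2} + 1341\right)}{625 \omega^{4} - 22950 \omega^{2} + 1798281}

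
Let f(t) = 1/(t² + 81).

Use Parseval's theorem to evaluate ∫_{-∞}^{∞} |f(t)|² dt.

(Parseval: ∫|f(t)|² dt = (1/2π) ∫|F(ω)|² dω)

∫|f(t)|² dt = \frac{\pi}{1458}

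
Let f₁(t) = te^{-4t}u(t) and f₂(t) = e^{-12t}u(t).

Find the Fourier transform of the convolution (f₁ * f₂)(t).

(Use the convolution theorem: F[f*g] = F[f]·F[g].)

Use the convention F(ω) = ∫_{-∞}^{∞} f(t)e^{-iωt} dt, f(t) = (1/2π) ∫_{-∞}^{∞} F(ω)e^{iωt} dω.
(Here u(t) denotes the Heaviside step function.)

F[f₁*f₂](ω) = \frac{1}{\left(i \omega + 4\right)^{2} \left(i \omega + 12\right)}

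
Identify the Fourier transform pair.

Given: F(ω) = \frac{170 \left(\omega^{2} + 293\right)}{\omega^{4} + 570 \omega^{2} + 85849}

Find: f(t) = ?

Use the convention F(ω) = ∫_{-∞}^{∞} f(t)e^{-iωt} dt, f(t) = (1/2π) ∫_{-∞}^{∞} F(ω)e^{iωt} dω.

f(t) = 5 e^{- 17 \left|{t}\right|} \cos{\left(2 t \right)}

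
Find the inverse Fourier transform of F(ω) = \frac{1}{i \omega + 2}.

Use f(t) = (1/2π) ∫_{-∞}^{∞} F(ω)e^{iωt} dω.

f(t) = e^{- 2 t} u\left(t\right)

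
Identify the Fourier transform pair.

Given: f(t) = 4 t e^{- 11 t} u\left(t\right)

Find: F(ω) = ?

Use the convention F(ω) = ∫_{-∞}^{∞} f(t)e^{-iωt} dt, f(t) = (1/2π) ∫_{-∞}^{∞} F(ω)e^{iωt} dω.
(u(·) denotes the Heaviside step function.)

F(ω) = \frac{4}{\left(i \omega + 11\right)^{2}}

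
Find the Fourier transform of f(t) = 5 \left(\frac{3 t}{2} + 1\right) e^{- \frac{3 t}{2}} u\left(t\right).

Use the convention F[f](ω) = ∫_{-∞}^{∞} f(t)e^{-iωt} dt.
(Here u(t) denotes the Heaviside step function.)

F(ω) = \frac{20 \left(- i \omega - 3\right)}{4 \omega^{2} - 12 i \omega - 9}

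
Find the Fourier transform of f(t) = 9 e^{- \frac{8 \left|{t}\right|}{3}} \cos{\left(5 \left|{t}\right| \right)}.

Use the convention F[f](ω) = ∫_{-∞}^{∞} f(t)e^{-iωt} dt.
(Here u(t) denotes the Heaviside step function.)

F(ω) = \frac{432 \left(9 \omega^{2} + 289\right)}{81 \omega^{4} - 2898 \omega^{2} + 83521}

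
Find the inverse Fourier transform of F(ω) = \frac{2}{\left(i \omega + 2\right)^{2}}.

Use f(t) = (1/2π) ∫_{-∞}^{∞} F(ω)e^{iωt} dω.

f(t) = 2 t e^{- 2 t} u\left(t\right)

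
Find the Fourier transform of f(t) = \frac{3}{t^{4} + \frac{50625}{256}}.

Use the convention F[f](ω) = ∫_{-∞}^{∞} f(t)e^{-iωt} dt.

F(ω) = \frac{64 \pi e^{- \frac{15 \sqrt{2} \left|{\omega}\right|}{8}} \sin{\left(\frac{15 \sqrt{2} \left|{\omega}\right|}{8} + \frac{\pi}{4} \right)}}{1125}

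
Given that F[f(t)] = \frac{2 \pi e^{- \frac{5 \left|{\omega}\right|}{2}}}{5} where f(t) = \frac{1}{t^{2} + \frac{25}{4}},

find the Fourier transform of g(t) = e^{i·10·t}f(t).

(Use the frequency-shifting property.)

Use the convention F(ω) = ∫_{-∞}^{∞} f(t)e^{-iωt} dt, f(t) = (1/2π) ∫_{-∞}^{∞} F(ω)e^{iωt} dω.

F[g](ω) = \frac{2 \pi e^{- \frac{5 \left|{\omega - 10}\right|}{2}}}{5}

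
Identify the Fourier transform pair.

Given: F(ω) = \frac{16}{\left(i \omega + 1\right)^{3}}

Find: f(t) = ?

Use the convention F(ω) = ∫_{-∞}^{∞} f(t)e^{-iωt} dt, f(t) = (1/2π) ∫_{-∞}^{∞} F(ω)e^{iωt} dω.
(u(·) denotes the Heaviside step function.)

f(t) = 8 t^{2} e^{- t} u\left(t\right)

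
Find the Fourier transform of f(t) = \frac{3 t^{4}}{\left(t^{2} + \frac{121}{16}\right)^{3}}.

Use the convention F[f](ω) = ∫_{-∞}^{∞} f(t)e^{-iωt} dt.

F(ω) = \frac{3 \pi \left(121 \omega^{2} - 220 \left|{\omega}\right| + 48\right) e^{- \frac{11 \left|{\omega}\right|}{4}}}{352}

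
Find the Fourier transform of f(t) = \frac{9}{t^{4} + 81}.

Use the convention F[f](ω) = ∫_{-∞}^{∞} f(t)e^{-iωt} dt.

F(ω) = \frac{\pi e^{- \frac{3 \sqrt{2} \left|{\omega}\right|}{2}} \sin{\left(\frac{3 \sqrt{2} \left|{\omega}\right|}{2} + \frac{\pi}{4} \right)}}{3}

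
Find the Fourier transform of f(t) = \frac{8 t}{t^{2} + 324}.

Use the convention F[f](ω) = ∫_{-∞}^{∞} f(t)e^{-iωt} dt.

F(ω) = - 8 i \pi e^{- 18 \left|{\omega}\right|} \operatorname{sign}{\left(\omega \right)}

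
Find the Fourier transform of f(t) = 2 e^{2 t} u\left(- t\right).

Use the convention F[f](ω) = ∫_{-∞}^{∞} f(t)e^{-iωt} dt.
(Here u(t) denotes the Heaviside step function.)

F(ω) = - \frac{2}{i \omega - 2}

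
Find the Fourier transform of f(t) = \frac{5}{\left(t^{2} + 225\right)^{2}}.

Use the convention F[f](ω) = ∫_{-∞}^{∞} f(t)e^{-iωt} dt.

F(ω) = \frac{\pi \left(15 \left|{\omega}\right| + 1\right) e^{- 15 \left|{\omega}\right|}}{1350}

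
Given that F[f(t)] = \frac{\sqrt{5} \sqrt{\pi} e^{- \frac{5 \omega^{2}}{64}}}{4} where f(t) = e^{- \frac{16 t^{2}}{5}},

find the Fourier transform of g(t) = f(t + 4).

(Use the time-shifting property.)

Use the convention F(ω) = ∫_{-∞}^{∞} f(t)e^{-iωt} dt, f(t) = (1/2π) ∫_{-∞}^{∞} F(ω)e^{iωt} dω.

F[g](ω) = \frac{\sqrt{5} \sqrt{\pi} e^{\frac{\omega \left(- 5 \omega + 256 i\right)}{64}}}{4}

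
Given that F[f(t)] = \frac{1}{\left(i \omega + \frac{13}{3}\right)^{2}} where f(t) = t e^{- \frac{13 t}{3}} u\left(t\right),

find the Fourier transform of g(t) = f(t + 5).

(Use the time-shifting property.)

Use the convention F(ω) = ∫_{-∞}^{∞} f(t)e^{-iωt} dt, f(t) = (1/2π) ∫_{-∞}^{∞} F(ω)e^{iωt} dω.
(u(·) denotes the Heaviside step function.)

F[g](ω) = \frac{9 e^{5 i \omega}}{\left(3 i \omega + 13\right)^{2}}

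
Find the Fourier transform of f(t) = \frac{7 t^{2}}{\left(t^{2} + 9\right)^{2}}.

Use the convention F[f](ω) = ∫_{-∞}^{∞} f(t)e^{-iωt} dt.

F(ω) = \frac{7 \pi \left(1 - 3 \left|{\omega}\right|\right) e^{- 3 \left|{\omega}\right|}}{6}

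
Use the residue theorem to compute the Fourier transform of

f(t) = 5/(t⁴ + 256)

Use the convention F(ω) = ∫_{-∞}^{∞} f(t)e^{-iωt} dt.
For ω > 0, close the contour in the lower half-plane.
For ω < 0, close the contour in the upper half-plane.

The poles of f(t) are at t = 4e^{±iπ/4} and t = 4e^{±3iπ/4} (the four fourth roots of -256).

Let g(z) = f(z)e^{-iωz}; for large |z| the factor e^{-iωz} decays in the lower half-plane when ω > 0 and in the upper half-plane when ω < 0.

Case ω > 0 (lower half-plane, clockwise contour ⇒ F(ω) = -2πi·ΣRes):
  Res_{z = - 2 \sqrt{2} - 2 \sqrt{2} i} g(z) = \frac{5 \sqrt{2} i \left(1 - i\right) e^{2 \sqrt{2} \omega \left(-1 + i\right)}}{512}
  Res_{z = 2 \sqrt{2} - 2 \sqrt{2} i} g(z) = \frac{5 \sqrt{2} i \left(1 + i\right) e^{- 2 \sqrt{2} \omega \left(1 + i\right)}}{512}
  F(ω) = -2πi·ΣRes = \frac{5 \sqrt{2} \pi \left(1 - i\right) \left(e^{4 \sqrt{2} i \omega} + i\right) e^{- 2 \sqrt{2} \omega \left(1 + i\right)}}{256} = \frac{5 \pi e^{- 2 \sqrt{2} \omega} \sin{\left(2 \sqrt{2} \omega + \frac{\pi}{4} \right)}}{64}

Case ω < 0 (upper half-plane, counterclockwise contour ⇒ F(ω) = +2πi·ΣRes):
  Res_{z = 2 \sqrt{2} + 2 \sqrt{2} i} g(z) = \frac{5 \sqrt{2} i \left(-1 + i\right) e^{2 \sqrt{2} \omega \left(1 - i\right)}}{512}
  Res_{z = - 2 \sqrt{2} + 2 \sqrt{2} i} g(z) = \frac{5 \sqrt{2} \left(1 - i\right) e^{2 \sqrt{2} \omega \left(1 + i\right)}}{512}
  F(ω) = 2πi·ΣRes = - \frac{5 \sqrt{2} i \pi \left(i \left(1 - i\right) e^{2 \sqrt{2} \omega \left(1 - i\right)} - \left(1 - i\right) e^{2 \sqrt{2} \omega \left(1 + i\right)}\right)}{256} = \frac{5 \pi e^{2 \sqrt{2} \omega} \cos{\left(2 \sqrt{2} \omega + \frac{\pi}{4} \right)}}{64}

Both cases combine into a single formula in |ω|:

F(ω) = \frac{5 \pi e^{- 2 \sqrt{2} \left|{\omega}\right|} \sin{\left(2 \sqrt{2} \left|{\omega}\right| + \frac{\pi}{4} \right)}}{64}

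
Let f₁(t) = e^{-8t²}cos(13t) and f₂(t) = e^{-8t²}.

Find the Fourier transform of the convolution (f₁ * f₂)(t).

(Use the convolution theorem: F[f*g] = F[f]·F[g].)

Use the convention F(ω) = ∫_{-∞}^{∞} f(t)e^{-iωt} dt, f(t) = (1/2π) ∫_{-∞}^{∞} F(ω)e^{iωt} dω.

F[f₁*f₂](ω) = \frac{\pi \left(e^{\frac{13 \omega}{8}} + 1\right) e^{- \frac{\omega^{2}}{16} - \frac{13 \omega}{16} - \frac{169}{32}}}{16}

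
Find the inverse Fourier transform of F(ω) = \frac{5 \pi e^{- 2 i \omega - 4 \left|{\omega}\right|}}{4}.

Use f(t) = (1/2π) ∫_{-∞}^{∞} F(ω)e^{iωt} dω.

f(t) = \frac{5}{\left(t - 2\right)^{2} + 16}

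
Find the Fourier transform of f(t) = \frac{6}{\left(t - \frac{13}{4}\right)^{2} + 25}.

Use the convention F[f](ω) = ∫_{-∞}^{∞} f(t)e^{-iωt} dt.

F(ω) = \frac{6 \pi e^{- \frac{13 i \omega}{4} - 5 \left|{\omega}\right|}}{5}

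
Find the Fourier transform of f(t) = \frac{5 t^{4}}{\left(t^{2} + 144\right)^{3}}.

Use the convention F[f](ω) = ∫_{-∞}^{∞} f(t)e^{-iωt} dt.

F(ω) = \frac{5 \pi \left(48 \omega^{2} - 20 \left|{\omega}\right| + 1\right) e^{- 12 \left|{\omega}\right|}}{32}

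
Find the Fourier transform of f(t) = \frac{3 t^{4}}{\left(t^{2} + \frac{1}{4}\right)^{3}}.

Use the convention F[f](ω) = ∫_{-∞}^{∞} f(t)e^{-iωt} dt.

F(ω) = \frac{3 \pi \left(\omega^{2} - 10 \left|{\omega}\right| + 12\right) e^{- \frac{\left|{\omega}\right|}{2}}}{16}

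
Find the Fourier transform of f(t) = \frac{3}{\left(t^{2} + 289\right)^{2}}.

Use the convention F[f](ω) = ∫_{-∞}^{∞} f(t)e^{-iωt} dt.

F(ω) = \frac{3 \pi \left(17 \left|{\omega}\right| + 1\right) e^{- 17 \left|{\omega}\right|}}{9826}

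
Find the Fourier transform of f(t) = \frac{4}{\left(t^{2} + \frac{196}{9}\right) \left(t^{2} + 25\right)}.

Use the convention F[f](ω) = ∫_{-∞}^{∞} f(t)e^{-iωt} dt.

F(ω) = - \frac{36 \pi e^{- 5 \left|{\omega}\right|}}{145} + \frac{54 \pi e^{- \frac{14 \left|{\omega}\right|}{3}}}{203}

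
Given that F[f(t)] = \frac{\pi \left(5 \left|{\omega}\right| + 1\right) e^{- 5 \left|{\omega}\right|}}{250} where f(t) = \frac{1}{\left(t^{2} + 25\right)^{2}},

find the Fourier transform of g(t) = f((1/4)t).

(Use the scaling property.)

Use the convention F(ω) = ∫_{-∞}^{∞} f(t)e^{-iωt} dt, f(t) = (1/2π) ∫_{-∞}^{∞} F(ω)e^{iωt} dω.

F[g](ω) = \frac{2 \pi \left(20 \left|{\omega}\right| + 1\right) e^{- 20 \left|{\omega}\right|}}{125}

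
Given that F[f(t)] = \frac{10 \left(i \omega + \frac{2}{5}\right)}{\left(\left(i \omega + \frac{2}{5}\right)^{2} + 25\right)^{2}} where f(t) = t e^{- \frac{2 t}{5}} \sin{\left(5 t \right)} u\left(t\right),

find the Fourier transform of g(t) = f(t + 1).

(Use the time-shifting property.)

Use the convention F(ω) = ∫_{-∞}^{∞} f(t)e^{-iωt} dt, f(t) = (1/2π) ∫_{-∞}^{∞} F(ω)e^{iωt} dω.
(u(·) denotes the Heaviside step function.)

F[g](ω) = \frac{\left(6250 i \omega + 2500\right) e^{i \omega}}{\left(\left(5 i \omega + 2\right)^{2} + 625\right)^{2}}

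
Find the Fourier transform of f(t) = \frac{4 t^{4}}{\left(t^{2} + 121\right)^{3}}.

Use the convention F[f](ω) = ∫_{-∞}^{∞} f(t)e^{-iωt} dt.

F(ω) = \frac{\pi \left(121 \omega^{2} - 55 \left|{\omega}\right| + 3\right) e^{- 11 \left|{\omega}\right|}}{22}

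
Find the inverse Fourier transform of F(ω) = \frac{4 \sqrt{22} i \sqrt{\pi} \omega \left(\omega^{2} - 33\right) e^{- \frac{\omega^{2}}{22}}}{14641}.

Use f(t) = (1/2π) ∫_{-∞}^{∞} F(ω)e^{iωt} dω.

f(t) = 4 t^{3} e^{- \frac{11 t^{2}}{2}}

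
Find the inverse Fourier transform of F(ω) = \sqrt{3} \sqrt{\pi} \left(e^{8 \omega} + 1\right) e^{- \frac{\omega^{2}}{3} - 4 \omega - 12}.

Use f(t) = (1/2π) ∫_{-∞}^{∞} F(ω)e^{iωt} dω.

f(t) = 3 e^{- \frac{3 t^{2}}{4}} \cos{\left(6 t \right)}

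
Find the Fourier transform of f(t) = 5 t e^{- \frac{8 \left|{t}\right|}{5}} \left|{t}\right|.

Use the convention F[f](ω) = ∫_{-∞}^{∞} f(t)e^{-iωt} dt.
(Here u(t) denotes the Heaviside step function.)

F(ω) = \frac{12500 i \omega \left(25 \omega^{2} - 192\right)}{\left(25 \omega^{2} + 64\right)^{3}}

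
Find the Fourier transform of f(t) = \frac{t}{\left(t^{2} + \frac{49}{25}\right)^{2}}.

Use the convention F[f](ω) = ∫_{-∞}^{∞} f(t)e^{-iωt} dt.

F(ω) = - \frac{5 i \pi \omega e^{- \frac{7 \left|{\omega}\right|}{5}}}{14}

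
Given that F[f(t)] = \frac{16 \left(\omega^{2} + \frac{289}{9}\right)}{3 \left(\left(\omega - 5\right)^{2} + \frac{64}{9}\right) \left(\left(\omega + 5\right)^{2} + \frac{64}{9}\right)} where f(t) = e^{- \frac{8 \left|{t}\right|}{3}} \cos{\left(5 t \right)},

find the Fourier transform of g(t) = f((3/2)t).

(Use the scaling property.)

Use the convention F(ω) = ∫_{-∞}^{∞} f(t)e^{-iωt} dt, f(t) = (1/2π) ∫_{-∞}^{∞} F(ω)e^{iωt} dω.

F[g](ω) = \frac{32 \left(4 \omega^{2} + 289\right)}{16 \omega^{4} - 1288 \omega^{2} + 83521}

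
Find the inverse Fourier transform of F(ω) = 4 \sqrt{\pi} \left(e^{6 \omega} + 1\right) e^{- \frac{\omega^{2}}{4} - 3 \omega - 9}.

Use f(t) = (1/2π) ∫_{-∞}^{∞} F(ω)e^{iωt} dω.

f(t) = 8 e^{- t^{2}} \cos{\left(6 t \right)}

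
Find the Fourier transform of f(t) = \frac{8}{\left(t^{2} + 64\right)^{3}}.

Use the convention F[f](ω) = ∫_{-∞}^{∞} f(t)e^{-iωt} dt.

F(ω) = \frac{\pi \left(64 \omega^{2} + 24 \left|{\omega}\right| + 3\right) e^{- 8 \left|{\omega}\right|}}{32768}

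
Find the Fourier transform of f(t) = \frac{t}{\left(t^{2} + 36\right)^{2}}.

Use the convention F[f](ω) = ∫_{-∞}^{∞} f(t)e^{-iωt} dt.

F(ω) = - \frac{i \pi \omega e^{- 6 \left|{\omega}\right|}}{12}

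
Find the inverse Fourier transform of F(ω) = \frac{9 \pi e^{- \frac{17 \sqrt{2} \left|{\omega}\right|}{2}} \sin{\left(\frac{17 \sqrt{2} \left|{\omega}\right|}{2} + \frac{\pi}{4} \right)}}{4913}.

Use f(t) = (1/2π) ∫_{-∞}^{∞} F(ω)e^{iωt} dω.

f(t) = \frac{9}{t^{4} + 83521}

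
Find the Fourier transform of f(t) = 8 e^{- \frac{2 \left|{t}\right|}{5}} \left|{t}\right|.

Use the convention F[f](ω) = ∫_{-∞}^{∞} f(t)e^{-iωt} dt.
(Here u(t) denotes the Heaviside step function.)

F(ω) = \frac{400 \left(4 - 25 \omega^{2}\right)}{\left(25 \omega^{2} + 4\right)^{2}}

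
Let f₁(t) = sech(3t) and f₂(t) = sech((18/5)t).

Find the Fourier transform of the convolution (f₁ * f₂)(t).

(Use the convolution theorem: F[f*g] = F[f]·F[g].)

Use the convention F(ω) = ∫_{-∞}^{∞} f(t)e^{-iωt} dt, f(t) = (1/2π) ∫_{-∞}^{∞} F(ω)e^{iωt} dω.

F[f₁*f₂](ω) = \frac{5 \pi^{2}}{54 \cosh{\left(\frac{5 \pi \omega}{36} \right)} \cosh{\left(\frac{\pi \omega}{6} \right)}}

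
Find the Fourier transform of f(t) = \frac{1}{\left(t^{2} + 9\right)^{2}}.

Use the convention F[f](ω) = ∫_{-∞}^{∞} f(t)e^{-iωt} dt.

F(ω) = \frac{\pi \left(3 \left|{\omega}\right| + 1\right) e^{- 3 \left|{\omega}\right|}}{54}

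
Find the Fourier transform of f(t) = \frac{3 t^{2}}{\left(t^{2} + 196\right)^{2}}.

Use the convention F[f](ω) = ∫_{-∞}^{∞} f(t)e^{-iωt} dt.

F(ω) = \frac{3 \pi \left(1 - 14 \left|{\omega}\right|\right) e^{- 14 \left|{\omega}\right|}}{28}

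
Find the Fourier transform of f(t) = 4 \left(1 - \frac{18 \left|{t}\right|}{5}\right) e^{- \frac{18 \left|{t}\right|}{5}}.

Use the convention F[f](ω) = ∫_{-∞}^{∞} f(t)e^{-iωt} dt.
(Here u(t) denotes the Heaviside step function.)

F(ω) = \frac{36000 \omega^{2}}{\left(25 \omega^{2} + 324\right)^{2}}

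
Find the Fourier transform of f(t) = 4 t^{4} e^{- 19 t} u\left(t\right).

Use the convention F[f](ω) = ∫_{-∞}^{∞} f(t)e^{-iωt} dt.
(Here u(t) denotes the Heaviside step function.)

F(ω) = \frac{96}{\left(i \omega + 19\right)^{5}}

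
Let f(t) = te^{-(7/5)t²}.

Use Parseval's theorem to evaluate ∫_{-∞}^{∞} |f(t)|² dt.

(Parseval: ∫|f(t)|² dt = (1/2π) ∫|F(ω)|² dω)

∫|f(t)|² dt = \frac{5 \sqrt{70} \sqrt{\pi}}{392}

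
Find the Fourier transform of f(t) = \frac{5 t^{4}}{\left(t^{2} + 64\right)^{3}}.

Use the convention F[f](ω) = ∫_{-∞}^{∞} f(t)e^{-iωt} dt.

F(ω) = \frac{5 \pi \left(64 \omega^{2} - 40 \left|{\omega}\right| + 3\right) e^{- 8 \left|{\omega}\right|}}{64}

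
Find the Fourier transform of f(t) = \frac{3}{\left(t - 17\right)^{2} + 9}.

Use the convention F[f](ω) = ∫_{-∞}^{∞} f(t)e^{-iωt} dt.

F(ω) = \pi e^{- 17 i \omega - 3 \left|{\omega}\right|}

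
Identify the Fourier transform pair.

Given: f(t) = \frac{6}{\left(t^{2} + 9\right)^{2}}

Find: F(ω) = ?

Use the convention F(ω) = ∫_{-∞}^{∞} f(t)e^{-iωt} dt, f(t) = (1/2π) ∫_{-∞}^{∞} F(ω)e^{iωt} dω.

F(ω) = \frac{\pi \left(3 \left|{\omega}\right| + 1\right) e^{- 3 \left|{\omega}\right|}}{9}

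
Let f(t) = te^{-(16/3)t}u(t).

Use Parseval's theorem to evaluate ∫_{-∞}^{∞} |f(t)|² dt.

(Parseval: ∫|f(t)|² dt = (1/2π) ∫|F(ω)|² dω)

∫|f(t)|² dt = \frac{27}{16384}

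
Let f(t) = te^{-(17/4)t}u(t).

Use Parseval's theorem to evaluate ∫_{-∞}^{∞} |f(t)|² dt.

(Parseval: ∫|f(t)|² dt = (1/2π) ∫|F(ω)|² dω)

∫|f(t)|² dt = \frac{16}{4913}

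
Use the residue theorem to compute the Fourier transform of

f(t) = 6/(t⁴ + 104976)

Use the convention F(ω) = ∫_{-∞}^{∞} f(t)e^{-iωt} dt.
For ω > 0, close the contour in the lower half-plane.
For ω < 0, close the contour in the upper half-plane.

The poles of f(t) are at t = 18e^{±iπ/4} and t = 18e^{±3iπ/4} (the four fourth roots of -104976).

Let g(z) = f(z)e^{-iωz}; for large |z| the factor e^{-iωz} decays in the lower half-plane when ω > 0 and in the upper half-plane when ω < 0.

Case ω > 0 (lower half-plane, clockwise contour ⇒ F(ω) = -2πi·ΣRes):
  Res_{z = - 9 \sqrt{2} - 9 \sqrt{2} i} g(z) = \frac{\sqrt{2} i \left(1 - i\right) e^{9 \sqrt{2} \omega \left(-1 + i\right)}}{7776}
  Res_{z = 9 \sqrt{2} - 9 \sqrt{2} i} g(z) = \frac{\sqrt{2} i \left(1 + i\right) e^{- 9 \sqrt{2} \omega \left(1 + i\right)}}{7776}
  F(ω) = -2πi·ΣRes = \frac{\sqrt{2} \pi \left(1 - i\right) \left(e^{18 \sqrt{2} i \omega} + i\right) e^{- 9 \sqrt{2} \omega \left(1 + i\right)}}{3888} = \frac{\pi e^{- 9 \sqrt{2} \omega} \sin{\left(9 \sqrt{2} \omega + \frac{\pi}{4} \right)}}{972}

Case ω < 0 (upper half-plane, counterclockwise contour ⇒ F(ω) = +2πi·ΣRes):
  Res_{z = 9 \sqrt{2} + 9 \sqrt{2} i} g(z) = \frac{\sqrt{2} i \left(-1 + i\right) e^{9 \sqrt{2} \omega \left(1 - i\right)}}{7776}
  Res_{z = - 9 \sqrt{2} + 9 \sqrt{2} i} g(z) = \frac{\sqrt{2} \left(1 - i\right) e^{9 \sqrt{2} \omega \left(1 + i\right)}}{7776}
  F(ω) = 2πi·ΣRes = - \frac{\sqrt{2} i \pi \left(i \left(1 - i\right) e^{9 \sqrt{2} \omega \left(1 - i\right)} - \left(1 - i\right) e^{9 \sqrt{2} \omega \left(1 + i\right)}\right)}{3888} = \frac{\pi e^{9 \sqrt{2} \omega} \cos{\left(9 \sqrt{2} \omega + \frac{\pi}{4} \right)}}{972}

Both cases combine into a single formula in |ω|:

F(ω) = \frac{\pi e^{- 9 \sqrt{2} \left|{\omega}\right|} \sin{\left(9 \sqrt{2} \left|{\omega}\right| + \frac{\pi}{4} \right)}}{972}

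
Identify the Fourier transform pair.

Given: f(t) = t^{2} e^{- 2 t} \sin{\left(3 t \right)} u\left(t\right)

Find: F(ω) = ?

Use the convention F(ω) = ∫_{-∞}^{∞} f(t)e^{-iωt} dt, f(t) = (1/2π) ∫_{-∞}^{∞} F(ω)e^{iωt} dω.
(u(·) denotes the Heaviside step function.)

F(ω) = \frac{18 \left(\left(i \omega + 2\right)^{2} - 3\right)}{\left(\left(i \omega + 2\right)^{2} + 9\right)^{3}}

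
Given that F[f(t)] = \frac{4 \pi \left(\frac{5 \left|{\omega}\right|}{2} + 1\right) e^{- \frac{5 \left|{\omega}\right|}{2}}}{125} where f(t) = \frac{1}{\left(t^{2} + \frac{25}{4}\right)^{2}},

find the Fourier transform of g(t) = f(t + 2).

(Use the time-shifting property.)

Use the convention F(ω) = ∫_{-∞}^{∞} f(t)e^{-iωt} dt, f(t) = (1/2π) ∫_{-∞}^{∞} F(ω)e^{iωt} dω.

F[g](ω) = \frac{2 \pi \left(5 \left|{\omega}\right| + 2\right) e^{2 i \omega - \frac{5 \left|{\omega}\right|}{2}}}{125}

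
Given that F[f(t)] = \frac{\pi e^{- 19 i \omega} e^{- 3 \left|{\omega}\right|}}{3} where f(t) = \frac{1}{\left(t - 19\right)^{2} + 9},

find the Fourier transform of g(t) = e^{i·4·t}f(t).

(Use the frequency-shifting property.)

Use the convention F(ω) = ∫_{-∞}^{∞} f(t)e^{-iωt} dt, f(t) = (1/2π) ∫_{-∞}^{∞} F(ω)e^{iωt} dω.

F[g](ω) = \frac{\pi e^{- 19 i \left(\omega - 4\right) - 3 \left|{\omega - 4}\right|}}{3}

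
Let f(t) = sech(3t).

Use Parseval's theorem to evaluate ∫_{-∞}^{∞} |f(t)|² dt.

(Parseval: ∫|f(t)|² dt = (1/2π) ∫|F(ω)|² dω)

∫|f(t)|² dt = \frac{2}{3}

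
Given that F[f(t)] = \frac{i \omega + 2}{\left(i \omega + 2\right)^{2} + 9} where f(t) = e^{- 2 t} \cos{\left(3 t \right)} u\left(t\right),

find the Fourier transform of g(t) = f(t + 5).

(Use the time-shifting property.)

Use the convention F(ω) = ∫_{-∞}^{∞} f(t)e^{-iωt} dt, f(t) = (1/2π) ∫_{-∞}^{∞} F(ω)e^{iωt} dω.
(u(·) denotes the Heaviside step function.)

F[g](ω) = \frac{\left(i \omega + 2\right) e^{5 i \omega}}{\left(i \omega + 2\right)^{2} + 9}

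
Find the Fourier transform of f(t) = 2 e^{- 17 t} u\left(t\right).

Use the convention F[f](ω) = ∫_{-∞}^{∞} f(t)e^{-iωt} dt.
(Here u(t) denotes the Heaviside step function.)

F(ω) = \frac{2}{i \omega + 17}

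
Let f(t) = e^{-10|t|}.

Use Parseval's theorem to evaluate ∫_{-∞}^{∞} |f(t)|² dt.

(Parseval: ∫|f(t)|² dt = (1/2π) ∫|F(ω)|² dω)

∫|f(t)|² dt = \frac{1}{10}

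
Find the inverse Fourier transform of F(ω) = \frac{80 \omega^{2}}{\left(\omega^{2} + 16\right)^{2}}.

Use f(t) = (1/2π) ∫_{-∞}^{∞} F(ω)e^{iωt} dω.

f(t) = 5 \left(1 - 4 \left|{t}\right|\right) e^{- 4 \left|{t}\right|}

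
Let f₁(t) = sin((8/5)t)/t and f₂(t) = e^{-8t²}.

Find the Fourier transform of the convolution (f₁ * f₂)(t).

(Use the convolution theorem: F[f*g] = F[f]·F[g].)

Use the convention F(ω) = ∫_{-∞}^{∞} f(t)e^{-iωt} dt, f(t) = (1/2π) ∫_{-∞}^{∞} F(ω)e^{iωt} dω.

F[f₁*f₂](ω) = \begin{cases} \frac{\sqrt{2} \pi^{\frac{3}{2}} e^{- \frac{\omega^{2}}{32}}}{4} & \text{for}\: \omega > - \frac{8}{5} \wedge \omega < \frac{8}{5} \\0 & \text{otherwise} \end{cases}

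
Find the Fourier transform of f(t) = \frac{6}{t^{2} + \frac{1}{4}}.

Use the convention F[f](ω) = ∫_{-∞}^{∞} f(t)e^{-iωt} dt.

F(ω) = 12 \pi e^{- \frac{\left|{\omega}\right|}{2}}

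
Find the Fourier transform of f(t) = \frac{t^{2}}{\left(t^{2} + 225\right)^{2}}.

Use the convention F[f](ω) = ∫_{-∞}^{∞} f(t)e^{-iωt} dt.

F(ω) = \frac{\pi \left(1 - 15 \left|{\omega}\right|\right) e^{- 15 \left|{\omega}\right|}}{30}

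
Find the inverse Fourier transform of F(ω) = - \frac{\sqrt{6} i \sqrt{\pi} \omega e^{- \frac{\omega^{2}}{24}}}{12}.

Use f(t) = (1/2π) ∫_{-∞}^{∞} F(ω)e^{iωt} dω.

f(t) = 6 t e^{- 6 t^{2}}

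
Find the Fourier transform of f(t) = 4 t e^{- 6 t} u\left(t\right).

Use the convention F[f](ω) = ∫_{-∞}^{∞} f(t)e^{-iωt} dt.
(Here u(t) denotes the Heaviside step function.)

F(ω) = \frac{4}{\left(i \omega + 6\right)^{2}}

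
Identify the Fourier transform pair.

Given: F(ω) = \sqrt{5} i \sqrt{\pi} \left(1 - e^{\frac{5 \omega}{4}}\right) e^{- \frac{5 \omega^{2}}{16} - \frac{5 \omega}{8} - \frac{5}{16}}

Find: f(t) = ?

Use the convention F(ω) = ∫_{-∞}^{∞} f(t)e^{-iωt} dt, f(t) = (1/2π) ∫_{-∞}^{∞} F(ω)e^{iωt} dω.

f(t) = 4 e^{- \frac{4 t^{2}}{5}} \sin{\left(t \right)}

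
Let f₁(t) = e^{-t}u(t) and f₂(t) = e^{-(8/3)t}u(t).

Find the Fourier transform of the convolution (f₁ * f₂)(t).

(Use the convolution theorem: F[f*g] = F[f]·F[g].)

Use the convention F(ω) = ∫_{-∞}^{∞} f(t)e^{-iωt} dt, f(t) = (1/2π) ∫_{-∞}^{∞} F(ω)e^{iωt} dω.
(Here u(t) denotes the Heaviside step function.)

F[f₁*f₂](ω) = \frac{3}{\left(i \omega + 1\right) \left(3 i \omega + 8\right)}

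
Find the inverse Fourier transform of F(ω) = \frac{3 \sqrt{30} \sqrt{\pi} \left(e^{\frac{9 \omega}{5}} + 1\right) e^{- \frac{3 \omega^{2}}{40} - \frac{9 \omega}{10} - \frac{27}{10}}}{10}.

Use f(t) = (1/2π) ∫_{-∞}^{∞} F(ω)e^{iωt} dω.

f(t) = 6 e^{- \frac{10 t^{2}}{3}} \cos{\left(6 t \right)}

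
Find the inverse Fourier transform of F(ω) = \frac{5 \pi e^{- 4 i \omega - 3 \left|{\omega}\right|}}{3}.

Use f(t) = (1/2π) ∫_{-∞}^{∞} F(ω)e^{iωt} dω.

f(t) = \frac{5}{\left(t - 4\right)^{2} + 9}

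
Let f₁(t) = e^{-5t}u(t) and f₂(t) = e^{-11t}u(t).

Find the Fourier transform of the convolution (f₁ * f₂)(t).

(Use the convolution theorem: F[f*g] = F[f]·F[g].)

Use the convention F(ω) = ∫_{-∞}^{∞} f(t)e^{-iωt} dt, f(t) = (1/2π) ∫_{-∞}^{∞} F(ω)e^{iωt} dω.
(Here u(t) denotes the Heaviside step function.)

F[f₁*f₂](ω) = \frac{1}{\left(i \omega + 5\right) \left(i \omega + 11\right)}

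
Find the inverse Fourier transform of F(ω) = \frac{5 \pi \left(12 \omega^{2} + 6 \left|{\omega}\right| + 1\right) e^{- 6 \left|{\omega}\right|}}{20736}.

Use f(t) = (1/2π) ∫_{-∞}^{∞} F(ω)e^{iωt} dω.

f(t) = \frac{5}{\left(t^{2} + 36\right)^{3}}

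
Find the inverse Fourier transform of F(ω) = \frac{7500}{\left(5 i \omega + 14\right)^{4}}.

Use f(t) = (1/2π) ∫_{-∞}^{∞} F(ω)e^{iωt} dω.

f(t) = 2 t^{3} e^{- \frac{14 t}{5}} u\left(t\right)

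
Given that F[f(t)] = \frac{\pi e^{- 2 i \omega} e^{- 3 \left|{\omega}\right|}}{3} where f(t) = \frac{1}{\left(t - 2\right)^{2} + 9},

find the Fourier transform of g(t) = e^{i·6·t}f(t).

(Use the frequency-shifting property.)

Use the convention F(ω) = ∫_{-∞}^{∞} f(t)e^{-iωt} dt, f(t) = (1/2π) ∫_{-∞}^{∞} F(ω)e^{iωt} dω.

F[g](ω) = \frac{\pi e^{- 2 i \left(\omega - 6\right) - 3 \left|{\omega - 6}\right|}}{3}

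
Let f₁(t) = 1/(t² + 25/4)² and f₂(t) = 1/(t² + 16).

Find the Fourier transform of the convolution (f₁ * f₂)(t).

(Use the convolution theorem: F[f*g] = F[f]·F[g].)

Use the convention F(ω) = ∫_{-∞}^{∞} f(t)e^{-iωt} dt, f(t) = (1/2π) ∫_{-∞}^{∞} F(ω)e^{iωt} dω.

F[f₁*f₂](ω) = \frac{\pi^{2} \left(5 \left|{\omega}\right| + 2\right) e^{- \frac{13 \left|{\omega}\right|}{2}}}{250}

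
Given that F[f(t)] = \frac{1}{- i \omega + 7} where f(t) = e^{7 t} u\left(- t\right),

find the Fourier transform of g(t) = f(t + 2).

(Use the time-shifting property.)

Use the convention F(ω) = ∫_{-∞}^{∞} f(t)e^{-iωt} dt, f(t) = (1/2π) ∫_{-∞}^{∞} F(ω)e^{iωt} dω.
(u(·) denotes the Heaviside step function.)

F[g](ω) = - \frac{e^{2 i \omega}}{i \omega - 7}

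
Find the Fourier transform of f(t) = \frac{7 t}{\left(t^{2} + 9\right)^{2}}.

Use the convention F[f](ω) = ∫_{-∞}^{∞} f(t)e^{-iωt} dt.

F(ω) = - \frac{7 i \pi \omega e^{- 3 \left|{\omega}\right|}}{6}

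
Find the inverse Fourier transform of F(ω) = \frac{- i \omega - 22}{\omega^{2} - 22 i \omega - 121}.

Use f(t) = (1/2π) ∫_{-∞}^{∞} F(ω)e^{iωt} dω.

f(t) = \left(11 t + 1\right) e^{- 11 t} u\left(t\right)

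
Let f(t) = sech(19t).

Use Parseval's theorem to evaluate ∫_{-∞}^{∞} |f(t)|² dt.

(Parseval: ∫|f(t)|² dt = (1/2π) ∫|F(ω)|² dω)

∫|f(t)|² dt = \frac{2}{19}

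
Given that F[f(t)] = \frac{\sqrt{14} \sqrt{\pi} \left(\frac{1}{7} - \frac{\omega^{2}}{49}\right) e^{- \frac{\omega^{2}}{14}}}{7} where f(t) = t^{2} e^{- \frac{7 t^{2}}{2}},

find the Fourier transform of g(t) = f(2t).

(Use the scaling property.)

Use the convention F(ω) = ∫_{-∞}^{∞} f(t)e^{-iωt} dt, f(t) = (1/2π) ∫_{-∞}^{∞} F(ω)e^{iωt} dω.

F[g](ω) = \frac{\sqrt{14} \sqrt{\pi} \left(28 - \omega^{2}\right) e^{- \frac{\omega^{2}}{56}}}{2744}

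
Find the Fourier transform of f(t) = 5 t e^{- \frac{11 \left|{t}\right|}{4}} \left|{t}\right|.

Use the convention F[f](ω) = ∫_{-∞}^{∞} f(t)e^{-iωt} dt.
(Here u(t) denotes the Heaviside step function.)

F(ω) = \frac{5120 i \omega \left(16 \omega^{2} - 363\right)}{\left(16 \omega^{2} + 121\right)^{3}}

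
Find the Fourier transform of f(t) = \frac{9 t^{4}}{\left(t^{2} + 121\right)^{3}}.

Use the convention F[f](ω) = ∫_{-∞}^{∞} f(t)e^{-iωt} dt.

F(ω) = \frac{9 \pi \left(121 \omega^{2} - 55 \left|{\omega}\right| + 3\right) e^{- 11 \left|{\omega}\right|}}{88}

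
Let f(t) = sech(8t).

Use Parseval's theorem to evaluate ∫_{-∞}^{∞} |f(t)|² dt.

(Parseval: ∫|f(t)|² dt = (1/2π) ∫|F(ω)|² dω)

∫|f(t)|² dt = \frac{1}{4}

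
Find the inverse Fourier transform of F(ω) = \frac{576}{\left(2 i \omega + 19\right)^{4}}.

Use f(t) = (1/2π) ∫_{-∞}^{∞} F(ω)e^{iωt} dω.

f(t) = 6 t^{3} e^{- \frac{19 t}{2}} u\left(t\right)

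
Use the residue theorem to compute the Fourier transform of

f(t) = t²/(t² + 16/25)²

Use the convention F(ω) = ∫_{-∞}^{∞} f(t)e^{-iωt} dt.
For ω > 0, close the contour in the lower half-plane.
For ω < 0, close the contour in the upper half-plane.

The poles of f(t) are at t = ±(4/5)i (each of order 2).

Let g(z) = f(z)e^{-iωz}; for large |z| the factor e^{-iωz} decays in the lower half-plane when ω > 0 and in the upper half-plane when ω < 0.

Case ω > 0 (lower half-plane, clockwise contour ⇒ F(ω) = -2πi·ΣRes):
  Res_{z = - \frac{4 i}{5}} g(z) = \frac{i \left(5 - 4 \omega\right) e^{- \frac{4 \omega}{5}}}{16} (pole of order 2)
  F(ω) = -2πi·ΣRes = \frac{\pi \left(5 - 4 \omega\right) e^{- \frac{4 \omega}{5}}}{8}

Case ω < 0 (upper half-plane, counterclockwise contour ⇒ F(ω) = +2πi·ΣRes):
  Res_{z = \frac{4 i}{5}} g(z) = \frac{i \left(- 4 \omega - 5\right) e^{\frac{4 \omega}{5}}}{16} (pole of order 2)
  F(ω) = 2πi·ΣRes = \frac{\pi \left(4 \omega + 5\right) e^{\frac{4 \omega}{5}}}{8}

Both cases combine into a single formula in |ω|:

F(ω) = \frac{\pi \left(5 - 4 \left|{\omega}\right|\right) e^{- \frac{4 \left|{\omega}\right|}{5}}}{8}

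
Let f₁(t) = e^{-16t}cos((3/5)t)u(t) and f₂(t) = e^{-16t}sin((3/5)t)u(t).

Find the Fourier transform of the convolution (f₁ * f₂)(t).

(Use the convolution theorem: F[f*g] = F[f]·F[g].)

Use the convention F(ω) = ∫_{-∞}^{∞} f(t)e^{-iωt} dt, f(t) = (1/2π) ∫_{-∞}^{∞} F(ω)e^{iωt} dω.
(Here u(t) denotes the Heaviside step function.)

F[f₁*f₂](ω) = \frac{375 \left(i \omega + 16\right)}{\left(25 \left(i \omega + 16\right)^{2} + 9\right)^{2}}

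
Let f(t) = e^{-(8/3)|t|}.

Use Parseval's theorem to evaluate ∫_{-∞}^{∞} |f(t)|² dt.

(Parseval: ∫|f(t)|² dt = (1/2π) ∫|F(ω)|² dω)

∫|f(t)|² dt = \frac{3}{8}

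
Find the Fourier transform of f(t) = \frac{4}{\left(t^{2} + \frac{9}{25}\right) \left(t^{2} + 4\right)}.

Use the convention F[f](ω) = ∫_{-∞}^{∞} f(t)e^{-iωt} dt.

F(ω) = - \frac{50 \pi e^{- 2 \left|{\omega}\right|}}{91} + \frac{500 \pi e^{- \frac{3 \left|{\omega}\right|}{5}}}{273}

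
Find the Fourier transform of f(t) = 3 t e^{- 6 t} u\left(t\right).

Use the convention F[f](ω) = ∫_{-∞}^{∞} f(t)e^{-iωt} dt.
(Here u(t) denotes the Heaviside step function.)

F(ω) = \frac{3}{\left(i \omega + 6\right)^{2}}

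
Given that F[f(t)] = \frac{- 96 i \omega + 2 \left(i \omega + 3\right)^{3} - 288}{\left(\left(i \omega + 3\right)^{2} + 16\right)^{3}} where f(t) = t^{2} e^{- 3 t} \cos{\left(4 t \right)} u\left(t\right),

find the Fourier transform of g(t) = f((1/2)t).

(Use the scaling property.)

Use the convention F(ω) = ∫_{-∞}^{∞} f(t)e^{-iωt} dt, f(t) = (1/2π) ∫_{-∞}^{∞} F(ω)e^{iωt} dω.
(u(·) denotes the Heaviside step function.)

F[g](ω) = \frac{4 \left(- 96 i \omega + \left(2 i \omega + 3\right)^{3} - 144\right)}{\left(\left(2 i \omega + 3\right)^{2} + 16\right)^{3}}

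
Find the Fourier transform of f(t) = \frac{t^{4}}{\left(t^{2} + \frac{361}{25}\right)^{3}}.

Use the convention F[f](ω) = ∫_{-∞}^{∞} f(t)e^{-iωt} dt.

F(ω) = \frac{\pi \left(361 \omega^{2} - 475 \left|{\omega}\right| + 75\right) e^{- \frac{19 \left|{\omega}\right|}{5}}}{760}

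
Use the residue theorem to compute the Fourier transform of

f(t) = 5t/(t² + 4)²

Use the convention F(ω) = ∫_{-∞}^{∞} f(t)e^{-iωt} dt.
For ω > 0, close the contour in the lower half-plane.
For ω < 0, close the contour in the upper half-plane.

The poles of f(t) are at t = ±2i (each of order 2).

Let g(z) = f(z)e^{-iωz}; for large |z| the factor e^{-iωz} decays in the lower half-plane when ω > 0 and in the upper half-plane when ω < 0.

Case ω > 0 (lower half-plane, clockwise contour ⇒ F(ω) = -2πi·ΣRes):
  Res_{z = - 2 i} g(z) = \frac{5 \omega e^{- 2 \omega}}{8} (pole of order 2)
  F(ω) = -2πi·ΣRes = - \frac{5 i \pi \omega e^{- 2 \omega}}{4}

Case ω < 0 (upper half-plane, counterclockwise contour ⇒ F(ω) = +2πi·ΣRes):
  Res_{z = 2 i} g(z) = - \frac{5 \omega e^{2 \omega}}{8} (pole of order 2)
  F(ω) = 2πi·ΣRes = - \frac{5 i \pi \omega e^{2 \omega}}{4}

Both cases combine into a single formula in |ω|:

F(ω) = - \frac{5 i \pi \omega e^{- 2 \left|{\omega}\right|}}{4}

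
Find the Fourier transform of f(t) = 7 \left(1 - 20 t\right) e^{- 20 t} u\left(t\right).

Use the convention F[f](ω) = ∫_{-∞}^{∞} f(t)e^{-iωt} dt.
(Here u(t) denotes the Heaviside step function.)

F(ω) = \frac{7 i \omega}{- \omega^{2} + 40 i \omega + 400}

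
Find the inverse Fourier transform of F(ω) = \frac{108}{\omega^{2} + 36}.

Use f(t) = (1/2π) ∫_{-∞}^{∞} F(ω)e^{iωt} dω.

f(t) = 9 e^{- 6 \left|{t}\right|}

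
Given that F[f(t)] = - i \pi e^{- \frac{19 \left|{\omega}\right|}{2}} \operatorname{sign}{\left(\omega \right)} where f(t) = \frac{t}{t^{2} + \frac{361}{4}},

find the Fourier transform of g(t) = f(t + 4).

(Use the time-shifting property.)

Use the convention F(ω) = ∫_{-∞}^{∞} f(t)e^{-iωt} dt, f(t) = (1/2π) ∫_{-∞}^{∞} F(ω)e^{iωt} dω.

F[g](ω) = - i \pi e^{4 i \omega} e^{- \frac{19 \left|{\omega}\right|}{2}} \operatorname{sign}{\left(\omega \right)}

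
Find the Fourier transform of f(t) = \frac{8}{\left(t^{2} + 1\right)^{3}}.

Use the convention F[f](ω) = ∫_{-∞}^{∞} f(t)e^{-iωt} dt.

F(ω) = \pi \left(\omega^{2} + 3 \left|{\omega}\right| + 3\right) e^{- \left|{\omega}\right|}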